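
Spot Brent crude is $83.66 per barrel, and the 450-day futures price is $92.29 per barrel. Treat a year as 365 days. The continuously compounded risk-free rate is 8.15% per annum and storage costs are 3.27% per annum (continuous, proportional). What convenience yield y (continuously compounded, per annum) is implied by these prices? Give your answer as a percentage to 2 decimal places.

F = S·e^((r+u−y)T) ⇒ (r+u−y) = ln(F/S)/T
ln(92.29/83.66) = 0.098175; /T ⇒ 0.079631
y = r + u − ln(F/S)/T = 0.0815 + 0.0327 − 0.079631 = 0.034569
y = 3.46%

3.46%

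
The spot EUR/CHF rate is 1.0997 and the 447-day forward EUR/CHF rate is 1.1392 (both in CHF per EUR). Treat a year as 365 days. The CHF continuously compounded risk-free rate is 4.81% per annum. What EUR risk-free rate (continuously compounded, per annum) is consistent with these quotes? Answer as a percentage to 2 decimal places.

F = S·e^((r_CHF − r_EUR)T) ⇒ r_EUR = r_CHF − ln(F/S)/T
ln(1.1392/1.0997) = 0.035289; /(447/365) = 0.028815
r_EUR = 0.0481 − 0.028815 = 0.019285
r_EUR = 1.93%

1.93%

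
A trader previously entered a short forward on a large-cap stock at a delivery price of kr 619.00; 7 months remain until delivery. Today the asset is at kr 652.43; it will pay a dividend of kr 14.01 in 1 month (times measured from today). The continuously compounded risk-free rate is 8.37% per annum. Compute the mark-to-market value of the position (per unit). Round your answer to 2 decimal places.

-kr 49.01

PV(remaining dividends) I = 14.01·e^(−0.0837·1/12) = 13.9126
Current forward F = (S − I)·e^(rT) = (652.43 − 13.9126)·e^(0.0837·7/12) = 638.5174 × 1.050037 = 670.4669
Value (long) = (F − K)·e^(−rT) = (670.4669 − 619.00) × 0.952348 = 49.0144
Short position value = −(long value) = -kr 49.01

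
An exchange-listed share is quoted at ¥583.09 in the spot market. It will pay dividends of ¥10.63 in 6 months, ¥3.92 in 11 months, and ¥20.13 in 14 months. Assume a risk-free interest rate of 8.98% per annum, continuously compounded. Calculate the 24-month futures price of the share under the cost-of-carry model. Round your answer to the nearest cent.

PV(dividends) I = 10.63·e^(−0.0898·6/12) + 3.92·e^(−0.0898·11/12) + 20.13·e^(−0.0898·14/12)
I = 10.1633 + 3.6102 + 18.1278 = 31.9013
F = (S − I)·e^(rT) = (583.09 − 31.9013) · e^(0.0898·24/12)
= 551.1887 · e^0.179600 = 551.1887 × 1.196739 = ¥659.63

¥659.63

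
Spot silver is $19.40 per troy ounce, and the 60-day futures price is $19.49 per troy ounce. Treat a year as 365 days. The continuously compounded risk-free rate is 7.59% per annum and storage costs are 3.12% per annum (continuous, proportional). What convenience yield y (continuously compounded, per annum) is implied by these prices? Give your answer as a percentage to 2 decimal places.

7.89%

F = S·e^((r+u−y)T) ⇒ (r+u−y) = ln(F/S)/T
ln(19.49/19.40) = 0.004628; /T ⇒ 0.028154
y = r + u − ln(F/S)/T = 0.0759 + 0.0312 − 0.028154 = 0.078946
y = 7.89%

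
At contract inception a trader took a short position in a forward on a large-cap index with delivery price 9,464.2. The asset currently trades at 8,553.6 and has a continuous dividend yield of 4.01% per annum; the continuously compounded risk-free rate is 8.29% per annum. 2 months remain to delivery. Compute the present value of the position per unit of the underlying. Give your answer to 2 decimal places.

837.71

Current fair forward for the remaining 2 months: F = S·e^((r − q)·T), (r − q) = 0.0829 − 0.0401 = 0.0428
F = 8553.6 · e^(0.0428 × 2/12) = 8553.6 × 1.00715884 = 8614.8339
Value of long forward = (F − K)·e^(−rT) = (8614.8339 − 9464.2) · e^(−0.0829·2/12)
= -849.3661 × 0.98627835 = -837.71
Short position value = −(long value) = 837.71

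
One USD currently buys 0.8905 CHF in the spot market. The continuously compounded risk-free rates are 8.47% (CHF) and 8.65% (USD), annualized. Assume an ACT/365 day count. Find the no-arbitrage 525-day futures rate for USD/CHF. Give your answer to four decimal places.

0.8882

F = S·e^((r_CHF − r_USD)T) = 0.8905 · e^((0.0847 − 0.0865) × 525/365)
= 0.8905 · e^-0.002589 = 0.8905 × 0.997414
F = 0.8882 CHF per USD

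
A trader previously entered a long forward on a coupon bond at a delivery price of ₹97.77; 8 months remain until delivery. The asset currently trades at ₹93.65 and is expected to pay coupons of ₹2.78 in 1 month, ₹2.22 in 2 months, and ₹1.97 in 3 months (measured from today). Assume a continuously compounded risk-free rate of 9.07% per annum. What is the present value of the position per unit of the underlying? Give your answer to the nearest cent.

PV(remaining coupons) I = 2.78·e^(−0.0907·1/12) + 2.22·e^(−0.0907·2/12) + 1.97·e^(−0.0907·3/12) = 6.8716
Current forward F = (S − I)·e^(rT) = (93.65 − 6.8716)·e^(0.0907·8/12) = 86.7784 × 1.062332 = 92.1875
Value (long) = (F − K)·e^(−rT) = (92.1875 − 97.77) × 0.941325 = -5.2549
Value = -₹5.25

-₹5.25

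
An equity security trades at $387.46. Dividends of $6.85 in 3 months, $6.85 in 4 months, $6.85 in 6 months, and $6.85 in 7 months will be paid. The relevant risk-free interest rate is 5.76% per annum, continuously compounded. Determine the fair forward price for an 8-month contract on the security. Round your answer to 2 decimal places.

PV(dividends) I = 6.85·e^(−0.0576·3/12) + 6.85·e^(−0.0576·4/12) + 6.85·e^(−0.0576·6/12) + 6.85·e^(−0.0576·7/12)
I = 6.7521 + 6.7197 + 6.6555 + 6.6237 = 26.7510
F = (S − I)·e^(rT) = (387.46 − 26.7510) · e^(0.0576·8/12)
= 360.7090 · e^0.038400 = 360.7090 × 1.039147 = $374.83

$374.83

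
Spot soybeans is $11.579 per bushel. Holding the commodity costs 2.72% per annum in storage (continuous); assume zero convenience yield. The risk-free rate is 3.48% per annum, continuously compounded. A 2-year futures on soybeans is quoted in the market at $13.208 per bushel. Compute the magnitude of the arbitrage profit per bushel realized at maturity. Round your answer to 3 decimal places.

Fair futures: F* = S·e^(carry·T), with carry = (r + u) = 0.0348 + 0.0272 = 0.0620
F* = 11.579 · e^(0.0620 × 2) = 11.579 · e^0.124000 = 11.579 × 1.132016 = $13.1076
Market $13.208 > fair $13.1076: forward overpriced → cash-and-carry (buy spot, short the forward).
At maturity, profit = |F_mkt − F*| = |13.208 − 13.1076| = $0.100 per bushel

$0.100 per bushel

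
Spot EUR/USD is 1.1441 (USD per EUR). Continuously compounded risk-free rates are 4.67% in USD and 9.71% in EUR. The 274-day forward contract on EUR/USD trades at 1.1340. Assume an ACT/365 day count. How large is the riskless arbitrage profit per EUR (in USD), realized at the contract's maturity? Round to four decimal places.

Fair forward: F* = S·e^(carry·T), with carry = (r_USD − r_EUR) = 0.0467 − 0.0971 = -0.0504
F* = 1.1441 · e^(-0.0504 × 274/365) = 1.1441 · e^-0.037835 = 1.1441 × 0.962872 = 1.1016
Market 1.1340 > fair 1.1016: forward overpriced → cash-and-carry (buy spot, short the forward).
At maturity, profit = |F_mkt − F*| = |1.1340 − 1.1016| = 0.0324 per EUR (in USD)

0.0324 per EUR (in USD)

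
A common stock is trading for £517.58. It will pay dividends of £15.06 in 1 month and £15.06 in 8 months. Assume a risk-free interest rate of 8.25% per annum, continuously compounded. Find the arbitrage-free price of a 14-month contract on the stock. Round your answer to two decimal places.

£537.71

PV(dividends) I = 15.06·e^(−0.0825·1/12) + 15.06·e^(−0.0825·8/12)
I = 14.9568 + 14.2541 = 29.2109
F = (S − I)·e^(rT) = (517.58 − 29.2109) · e^(0.0825·14/12)
= 488.3691 · e^0.096250 = 488.3691 × 1.101034 = £537.71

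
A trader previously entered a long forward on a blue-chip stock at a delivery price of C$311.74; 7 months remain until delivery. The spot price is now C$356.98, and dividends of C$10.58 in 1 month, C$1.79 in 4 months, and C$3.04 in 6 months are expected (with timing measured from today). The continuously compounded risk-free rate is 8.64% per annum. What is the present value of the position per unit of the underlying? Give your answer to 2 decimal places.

C$45.41

PV(remaining dividends) I = 10.58·e^(−0.0864·1/12) + 1.79·e^(−0.0864·4/12) + 3.04·e^(−0.0864·6/12) = 15.1547
Current forward F = (S − I)·e^(rT) = (356.98 − 15.1547)·e^(0.0864·7/12) = 341.8253 × 1.051692 = 359.4949
Value (long) = (F − K)·e^(−rT) = (359.4949 − 311.74) × 0.950849 = 45.4077
Value = C$45.41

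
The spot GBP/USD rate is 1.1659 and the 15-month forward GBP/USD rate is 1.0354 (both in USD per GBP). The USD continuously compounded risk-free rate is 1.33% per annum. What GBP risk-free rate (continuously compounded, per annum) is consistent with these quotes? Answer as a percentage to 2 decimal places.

10.83%

F = S·e^((r_USD − r_GBP)T) ⇒ r_GBP = r_USD − ln(F/S)/T
ln(1.0354/1.1659) = -0.118705; /(15/12) = -0.094964
r_GBP = 0.0133 + 0.094964 = 0.108264
r_GBP = 10.83%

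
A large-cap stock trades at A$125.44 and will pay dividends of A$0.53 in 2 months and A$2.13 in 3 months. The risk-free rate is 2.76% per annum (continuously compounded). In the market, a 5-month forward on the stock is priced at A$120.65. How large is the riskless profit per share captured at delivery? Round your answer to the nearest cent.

A$3.57 per share

PV(dividends) I = 0.53·e^(−0.0276·2/12) + 2.13·e^(−0.0276·3/12) = 2.6429
Fair forward F* = (S − I)·e^(rT) = (125.44 − 2.6429)·e^0.011500 = 122.7971 × 1.011566 = 124.2174
Market A$120.65 < fair 124.2174: forward underpriced → reverse cash-and-carry (short the stock, invest proceeds at r, pay the dividends, go long the forward).
Profit at T = |F_mkt − F*| = |120.65 − 124.2174| = A$3.57 per share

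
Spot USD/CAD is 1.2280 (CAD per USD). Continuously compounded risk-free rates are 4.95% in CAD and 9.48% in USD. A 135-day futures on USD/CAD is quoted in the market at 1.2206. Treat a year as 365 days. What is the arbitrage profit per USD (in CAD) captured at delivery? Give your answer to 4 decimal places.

0.0130 per USD (in CAD)

Fair futures: F* = S·e^(carry·T), with carry = (r_CAD − r_USD) = 0.0495 − 0.0948 = -0.0453
F* = 1.2280 · e^(-0.0453 × 135/365) = 1.2280 · e^-0.016755 = 1.2280 × 0.983385 = 1.2076
Market 1.2206 > fair 1.2076: forward overpriced → cash-and-carry (buy spot, short the forward).
At maturity, profit = |F_mkt − F*| = |1.2206 − 1.2076| = 0.0130 per USD (in CAD)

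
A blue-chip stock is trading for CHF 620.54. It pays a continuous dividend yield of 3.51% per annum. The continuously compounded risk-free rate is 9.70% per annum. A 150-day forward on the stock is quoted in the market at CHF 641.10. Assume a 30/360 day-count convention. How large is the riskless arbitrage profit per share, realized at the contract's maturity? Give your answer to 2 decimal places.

CHF 4.35 per share

Fair forward: F* = S·e^(carry·T), with carry = (r − q) = 0.0970 − 0.0351 = 0.0619
F* = 620.54 · e^(0.0619 × 150/360) = 620.54 · e^0.025792 = 620.54 × 1.026127 = CHF 636.7528
Market CHF 641.10 > fair CHF 636.7528: forward overpriced → cash-and-carry (buy spot, short the forward).
At maturity, profit = |F_mkt − F*| = |641.10 − 636.7528| = CHF 4.35 per share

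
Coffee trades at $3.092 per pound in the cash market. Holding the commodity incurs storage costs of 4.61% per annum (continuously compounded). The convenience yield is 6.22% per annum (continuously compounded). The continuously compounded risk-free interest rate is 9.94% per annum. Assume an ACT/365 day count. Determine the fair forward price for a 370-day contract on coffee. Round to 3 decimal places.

Net carry = r + u − y = 0.0994 + 0.0461 − 0.0622 = 0.0833
F = S·e^((r+u−y)T) = 3.092 · e^(0.0833 × 370/365) = 3.092 · e^0.084441
= 3.092 × 1.088109 = $3.364 per pound

$3.364 per pound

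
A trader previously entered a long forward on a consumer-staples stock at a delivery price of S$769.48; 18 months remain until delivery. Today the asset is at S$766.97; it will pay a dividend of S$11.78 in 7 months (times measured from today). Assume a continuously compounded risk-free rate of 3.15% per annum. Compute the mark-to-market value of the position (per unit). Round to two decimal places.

PV(remaining dividends) I = 11.78·e^(−0.0315·7/12) = 11.5655
Current forward F = (S − I)·e^(rT) = (766.97 − 11.5655)·e^(0.0315·18/12) = 755.4045 × 1.048384 = 791.9540
Value (long) = (F − K)·e^(−rT) = (791.9540 − 769.48) × 0.953849 = 21.4368
Value = S$21.44

S$21.44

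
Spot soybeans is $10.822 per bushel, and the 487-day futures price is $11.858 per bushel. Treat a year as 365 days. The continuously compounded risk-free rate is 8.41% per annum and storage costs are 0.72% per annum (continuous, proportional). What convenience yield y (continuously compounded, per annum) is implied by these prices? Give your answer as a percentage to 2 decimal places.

F = S·e^((r+u−y)T) ⇒ (r+u−y) = ln(F/S)/T
ln(11.858/10.822) = 0.091422; /T ⇒ 0.068520
y = r + u − ln(F/S)/T = 0.0841 + 0.0072 − 0.068520 = 0.022780
y = 2.28%

2.28%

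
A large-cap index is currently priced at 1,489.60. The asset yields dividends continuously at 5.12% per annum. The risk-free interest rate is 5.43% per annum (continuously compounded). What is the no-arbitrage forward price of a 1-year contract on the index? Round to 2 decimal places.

F = S·e^((r − q)T) = 1489.60 · e^((0.0543 − 0.0512) × 1)
= 1489.60 · e^0.00310000 = 1489.60 × 1.00310481
F = 1,494.22

1,494.22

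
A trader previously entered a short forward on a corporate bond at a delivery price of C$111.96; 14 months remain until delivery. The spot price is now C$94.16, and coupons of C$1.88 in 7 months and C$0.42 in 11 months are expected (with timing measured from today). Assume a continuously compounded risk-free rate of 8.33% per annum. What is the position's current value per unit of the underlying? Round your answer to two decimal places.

C$9.61

PV(remaining coupons) I = 1.88·e^(−0.0833·7/12) + 0.42·e^(−0.0833·11/12) = 2.1800
Current forward F = (S − I)·e^(rT) = (94.16 − 2.1800)·e^(0.0833·14/12) = 91.9800 × 1.102062 = 101.3677
Value (long) = (F − K)·e^(−rT) = (101.3677 − 111.96) × 0.907390 = -9.6113
Short position value = −(long value) = C$9.61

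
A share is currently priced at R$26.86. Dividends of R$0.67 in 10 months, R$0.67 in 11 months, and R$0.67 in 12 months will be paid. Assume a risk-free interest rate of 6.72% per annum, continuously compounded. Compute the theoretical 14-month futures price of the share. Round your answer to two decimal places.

R$27.01

PV(dividends) I = 0.67·e^(−0.0672·10/12) + 0.67·e^(−0.0672·11/12) + 0.67·e^(−0.0672·12/12)
I = 0.6335 + 0.6300 + 0.6265 = 1.8900
F = (S − I)·e^(rT) = (26.86 − 1.8900) · e^(0.0672·14/12)
= 24.9700 · e^0.078400 = 24.9700 × 1.081555 = R$27.01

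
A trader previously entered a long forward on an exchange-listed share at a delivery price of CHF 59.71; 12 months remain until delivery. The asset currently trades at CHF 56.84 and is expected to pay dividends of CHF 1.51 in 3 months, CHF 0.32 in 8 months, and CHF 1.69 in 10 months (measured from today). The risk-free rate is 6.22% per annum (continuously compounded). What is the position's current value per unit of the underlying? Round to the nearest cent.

PV(remaining dividends) I = 1.51·e^(−0.0622·3/12) + 0.32·e^(−0.0622·8/12) + 1.69·e^(−0.0622·10/12) = 3.3983
Current forward F = (S − I)·e^(rT) = (56.84 − 3.3983)·e^(0.0622·12/12) = 53.4417 × 1.064175 = 56.8713
Value (long) = (F − K)·e^(−rT) = (56.8713 − 59.71) × 0.939695 = -2.6675
Value = -CHF 2.67

-CHF 2.67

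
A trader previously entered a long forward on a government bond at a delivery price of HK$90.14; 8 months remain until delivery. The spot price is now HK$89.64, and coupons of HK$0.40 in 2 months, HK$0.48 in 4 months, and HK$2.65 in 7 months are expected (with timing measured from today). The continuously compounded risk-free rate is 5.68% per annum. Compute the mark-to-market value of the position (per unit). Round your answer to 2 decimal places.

PV(remaining coupons) I = 0.40·e^(−0.0568·2/12) + 0.48·e^(−0.0568·4/12) + 2.65·e^(−0.0568·7/12) = 3.4309
Current forward F = (S − I)·e^(rT) = (89.64 − 3.4309)·e^(0.0568·8/12) = 86.2091 × 1.038593 = 89.5362
Value (long) = (F − K)·e^(−rT) = (89.5362 − 90.14) × 0.962841 = -0.5814
Value = -HK$0.58

-HK$0.58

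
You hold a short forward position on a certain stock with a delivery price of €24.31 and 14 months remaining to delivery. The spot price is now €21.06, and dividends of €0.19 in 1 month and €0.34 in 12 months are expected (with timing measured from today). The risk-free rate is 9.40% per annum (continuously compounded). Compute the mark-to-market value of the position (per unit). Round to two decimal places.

€1.22

PV(remaining dividends) I = 0.19·e^(−0.0940·1/12) + 0.34·e^(−0.0940·12/12) = 0.4980
Current forward F = (S − I)·e^(rT) = (21.06 − 0.4980)·e^(0.0940·14/12) = 20.5620 × 1.115906 = 22.9453
Value (long) = (F − K)·e^(−rT) = (22.9453 − 24.31) × 0.896133 = -1.2230
Short position value = −(long value) = €1.22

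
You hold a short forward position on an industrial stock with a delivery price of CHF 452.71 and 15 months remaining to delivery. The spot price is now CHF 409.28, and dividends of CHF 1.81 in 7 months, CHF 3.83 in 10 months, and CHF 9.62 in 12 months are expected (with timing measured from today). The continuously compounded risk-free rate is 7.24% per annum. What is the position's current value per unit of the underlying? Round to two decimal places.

CHF 18.55

PV(remaining dividends) I = 1.81·e^(−0.0724·7/12) + 3.83·e^(−0.0724·10/12) + 9.62·e^(−0.0724·12/12) = 14.2890
Current forward F = (S − I)·e^(rT) = (409.28 − 14.2890)·e^(0.0724·15/12) = 394.9910 × 1.094722 = 432.4053
Value (long) = (F − K)·e^(−rT) = (432.4053 − 452.71) × 0.913474 = -18.5478
Short position value = −(long value) = CHF 18.55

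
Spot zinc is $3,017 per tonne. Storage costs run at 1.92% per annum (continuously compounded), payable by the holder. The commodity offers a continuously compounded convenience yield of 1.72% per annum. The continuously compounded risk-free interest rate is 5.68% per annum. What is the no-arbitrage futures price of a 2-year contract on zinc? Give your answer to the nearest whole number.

$3,394 per tonne

Net carry = r + u − y = 0.0568 + 0.0192 − 0.0172 = 0.0588
F = S·e^((r+u−y)T) = 3017 · e^(0.0588 × 2) = 3017 · e^0.117600
= 3017 × 1.124794 = $3,394 per tonne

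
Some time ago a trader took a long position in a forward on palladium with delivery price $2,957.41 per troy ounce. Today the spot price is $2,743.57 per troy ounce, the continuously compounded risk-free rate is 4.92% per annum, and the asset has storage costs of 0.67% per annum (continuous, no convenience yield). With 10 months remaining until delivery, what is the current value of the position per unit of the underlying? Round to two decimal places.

Current fair forward for the remaining 10 months: F = S·e^((r + u)·T), (r + u) = 0.0492 + 0.0067 = 0.0559
F = 2743.57 · e^(0.0559 × 10/12) = 2743.57 × 1.04768538 = 2874.3982
Value of long forward = (F − K)·e^(−rT) = (2874.3982 − 2957.41) · e^(−0.0492·10/12)
= -83.0118 × 0.95982913 = -79.68

-$79.68 per troy ounce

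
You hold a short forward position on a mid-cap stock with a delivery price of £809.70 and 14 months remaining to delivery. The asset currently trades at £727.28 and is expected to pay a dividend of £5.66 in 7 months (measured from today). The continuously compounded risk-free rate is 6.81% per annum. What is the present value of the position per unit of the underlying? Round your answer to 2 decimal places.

PV(remaining dividends) I = 5.66·e^(−0.0681·7/12) = 5.4396
Current forward F = (S − I)·e^(rT) = (727.28 − 5.4396)·e^(0.0681·14/12) = 721.8404 × 1.082691 = 781.5301
Value (long) = (F − K)·e^(−rT) = (781.5301 − 809.70) × 0.923624 = -26.0184
Short position value = −(long value) = £26.02

£26.02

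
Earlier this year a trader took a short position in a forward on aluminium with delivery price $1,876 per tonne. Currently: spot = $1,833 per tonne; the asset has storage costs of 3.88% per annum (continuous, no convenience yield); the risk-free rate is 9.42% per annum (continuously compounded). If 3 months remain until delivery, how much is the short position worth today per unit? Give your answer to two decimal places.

Current fair forward for the remaining 3 months: F = S·e^((r + u)·T), (r + u) = 0.0942 + 0.0388 = 0.1330
F = 1833 · e^(0.1330 × 3/12) = 1833 × 1.03380896 = 1894.9718
Value of long forward = (F − K)·e^(−rT) = (1894.9718 − 1876) · e^(−0.0942·3/12)
= 18.9718 × 0.97672514 = 18.53
Short position value = −(long value) = -$18.53

-$18.53 per tonne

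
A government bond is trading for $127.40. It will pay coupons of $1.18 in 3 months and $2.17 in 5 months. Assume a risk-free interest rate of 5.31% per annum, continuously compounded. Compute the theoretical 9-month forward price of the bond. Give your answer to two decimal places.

PV(coupons) I = 1.18·e^(−0.0531·3/12) + 2.17·e^(−0.0531·5/12)
I = 1.1644 + 2.1225 = 3.2869
F = (S − I)·e^(rT) = (127.40 − 3.2869) · e^(0.0531·9/12)
= 124.1131 · e^0.039825 = 124.1131 × 1.040629 = $129.16

$129.16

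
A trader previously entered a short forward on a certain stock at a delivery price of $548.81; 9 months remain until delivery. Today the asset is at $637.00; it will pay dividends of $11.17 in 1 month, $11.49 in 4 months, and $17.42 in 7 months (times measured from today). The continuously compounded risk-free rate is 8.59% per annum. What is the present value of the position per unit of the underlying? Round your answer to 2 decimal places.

PV(remaining dividends) I = 11.17·e^(−0.0859·1/12) + 11.49·e^(−0.0859·4/12) + 17.42·e^(−0.0859·7/12) = 38.8246
Current forward F = (S − I)·e^(rT) = (637.00 − 38.8246)·e^(0.0859·9/12) = 598.1754 × 1.066546 = 637.9816
Value (long) = (F − K)·e^(−rT) = (637.9816 − 548.81) × 0.937606 = 83.6078
Short position value = −(long value) = -$83.61

-$83.61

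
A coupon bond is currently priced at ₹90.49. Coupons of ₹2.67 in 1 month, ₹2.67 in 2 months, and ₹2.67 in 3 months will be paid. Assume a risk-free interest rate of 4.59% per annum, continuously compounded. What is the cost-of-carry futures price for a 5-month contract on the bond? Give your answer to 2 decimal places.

₹84.13

PV(coupons) I = 2.67·e^(−0.0459·1/12) + 2.67·e^(−0.0459·2/12) + 2.67·e^(−0.0459·3/12)
I = 2.6598 + 2.6497 + 2.6395 = 7.9490
F = (S − I)·e^(rT) = (90.49 − 7.9490) · e^(0.0459·5/12)
= 82.5410 · e^0.019125 = 82.5410 × 1.019309 = ₹84.13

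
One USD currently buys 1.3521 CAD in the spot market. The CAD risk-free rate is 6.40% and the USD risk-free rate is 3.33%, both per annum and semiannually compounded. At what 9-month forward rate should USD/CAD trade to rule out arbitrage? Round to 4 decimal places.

1.3828

By covered interest parity, F = S · (1+r_CAD/2)^(2T) / (1+r_USD/2)^(2T)
= 1.3521 × 1.048382 / 1.025079 = 1.3521 × 1.022733
F = 1.3828 CAD per USD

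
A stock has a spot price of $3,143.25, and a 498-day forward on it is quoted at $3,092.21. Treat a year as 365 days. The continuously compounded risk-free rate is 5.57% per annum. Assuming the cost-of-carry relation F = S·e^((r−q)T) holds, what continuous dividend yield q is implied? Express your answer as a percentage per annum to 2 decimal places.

From F = S·e^((r−q)T): (r − q) = ln(F/S)/T
ln(3092.21/3143.25) = ln(0.983762) = -0.016371
(r − q) = -0.016371 / (498/365) = -0.011999
q = r − ln(F/S)/T = 0.0557 + 0.011999 = 0.067699
q = 6.77%

6.77%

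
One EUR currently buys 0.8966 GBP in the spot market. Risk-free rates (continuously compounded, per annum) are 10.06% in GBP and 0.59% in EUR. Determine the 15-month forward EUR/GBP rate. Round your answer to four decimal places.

1.0093

F = S·e^((r_GBP − r_EUR)T) = 0.8966 · e^((0.1006 − 0.0059) × 15/12)
= 0.8966 · e^0.118375 = 0.8966 × 1.125666
F = 1.0093 GBP per EUR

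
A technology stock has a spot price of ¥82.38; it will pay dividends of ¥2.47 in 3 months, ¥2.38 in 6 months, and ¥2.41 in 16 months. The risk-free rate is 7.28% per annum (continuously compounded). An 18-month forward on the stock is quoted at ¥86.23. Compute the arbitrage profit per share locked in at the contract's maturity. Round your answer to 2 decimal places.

¥2.05 per share

PV(dividends) I = 2.47·e^(−0.0728·3/12) + 2.38·e^(−0.0728·6/12) + 2.41·e^(−0.0728·16/12) = 6.9074
Fair forward F* = (S − I)·e^(rT) = (82.38 − 6.9074)·e^0.109200 = 75.4726 × 1.115385 = 84.1810
Market ¥86.23 > fair 84.1810: forward overpriced → cash-and-carry (borrow at r, buy the stock and collect the dividends, short the forward).
Profit at T = |F_mkt − F*| = |86.23 − 84.1810| = ¥2.05 per share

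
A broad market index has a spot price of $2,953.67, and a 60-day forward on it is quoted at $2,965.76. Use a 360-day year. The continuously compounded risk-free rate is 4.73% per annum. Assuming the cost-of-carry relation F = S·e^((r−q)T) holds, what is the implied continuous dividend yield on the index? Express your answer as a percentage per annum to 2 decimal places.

2.28%

From F = S·e^((r−q)T): (r − q) = ln(F/S)/T
ln(2965.76/2953.67) = ln(1.004093) = 0.004085
(r − q) = 0.004085 / (60/360) = 0.024510
q = r − ln(F/S)/T = 0.0473 − 0.024510 = 0.022790
q = 2.28%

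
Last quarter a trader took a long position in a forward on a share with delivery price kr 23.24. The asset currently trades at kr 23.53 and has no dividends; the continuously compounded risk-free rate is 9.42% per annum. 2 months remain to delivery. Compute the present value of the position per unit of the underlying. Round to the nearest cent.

kr 0.65

Current fair forward for the remaining 2 months: F = S·e^(r·T), r = 0.0942
F = 23.53 · e^(0.0942 × 2/12) = 23.53 × 1.015824 = 23.9023
Value of long forward = (F − K)·e^(−rT) = (23.9023 − 23.24) · e^(−0.0942·2/12)
= 0.6623 × 0.984423 = 0.65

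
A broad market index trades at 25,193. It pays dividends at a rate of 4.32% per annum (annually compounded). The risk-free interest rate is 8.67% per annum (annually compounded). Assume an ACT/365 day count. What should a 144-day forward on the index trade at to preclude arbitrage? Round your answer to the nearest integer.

25,602

F = S · (1+r)^T / (1+q)^T
= 25193 × 1.033347 / 1.016825 = 25193 × 1.016249
F = 25,602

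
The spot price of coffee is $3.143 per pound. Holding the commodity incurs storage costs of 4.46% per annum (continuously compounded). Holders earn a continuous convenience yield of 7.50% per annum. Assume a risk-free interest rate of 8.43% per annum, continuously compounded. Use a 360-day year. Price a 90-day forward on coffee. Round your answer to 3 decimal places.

Net carry = r + u − y = 0.0843 + 0.0446 − 0.0750 = 0.0539
F = S·e^((r+u−y)T) = 3.143 · e^(0.0539 × 90/360) = 3.143 · e^0.013475
= 3.143 × 1.013566 = $3.186 per pound

$3.186 per pound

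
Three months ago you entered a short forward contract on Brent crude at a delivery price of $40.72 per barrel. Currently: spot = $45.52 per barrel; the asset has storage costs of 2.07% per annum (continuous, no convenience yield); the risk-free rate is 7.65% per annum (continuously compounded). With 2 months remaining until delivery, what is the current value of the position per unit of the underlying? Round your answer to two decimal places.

Current fair forward for the remaining 2 months: F = S·e^((r + u)·T), (r + u) = 0.0765 + 0.0207 = 0.0972
F = 45.52 · e^(0.0972 × 2/12) = 45.52 × 1.016332 = 46.2634
Value of long forward = (F − K)·e^(−rT) = (46.2634 − 40.72) · e^(−0.0765·2/12)
= 5.5434 × 0.987331 = 5.47
Short position value = −(long value) = -$5.47

-$5.47 per barrel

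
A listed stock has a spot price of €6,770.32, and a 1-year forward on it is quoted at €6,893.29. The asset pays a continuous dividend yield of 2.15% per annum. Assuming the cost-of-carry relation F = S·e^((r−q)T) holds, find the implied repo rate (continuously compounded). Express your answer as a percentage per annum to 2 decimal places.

3.95%

From F = S·e^((r−q)T): (r − q) = ln(F/S)/T
ln(6893.29/6770.32) = ln(1.018163) = 0.018000
(r − q) = 0.018000 / (1) = 0.018000
r = ln(F/S)/T + q = 0.018000 + 0.0215 = 0.039500
r = 3.95%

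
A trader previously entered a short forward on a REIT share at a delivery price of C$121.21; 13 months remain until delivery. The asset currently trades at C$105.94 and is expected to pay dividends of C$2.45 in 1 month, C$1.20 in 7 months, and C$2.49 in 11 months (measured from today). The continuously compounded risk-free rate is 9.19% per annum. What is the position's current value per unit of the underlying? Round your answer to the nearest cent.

C$9.64

PV(remaining dividends) I = 2.45·e^(−0.0919·1/12) + 1.20·e^(−0.0919·7/12) + 2.49·e^(−0.0919·11/12) = 5.8575
Current forward F = (S − I)·e^(rT) = (105.94 − 5.8575)·e^(0.0919·13/12) = 100.0825 × 1.104683 = 110.5594
Value (long) = (F − K)·e^(−rT) = (110.5594 − 121.21) × 0.905237 = -9.6413
Short position value = −(long value) = C$9.64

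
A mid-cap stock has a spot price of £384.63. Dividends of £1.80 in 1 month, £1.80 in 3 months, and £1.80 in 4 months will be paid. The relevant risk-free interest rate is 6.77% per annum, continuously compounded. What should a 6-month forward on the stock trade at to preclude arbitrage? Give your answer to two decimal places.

PV(dividends) I = 1.80·e^(−0.0677·1/12) + 1.80·e^(−0.0677·3/12) + 1.80·e^(−0.0677·4/12)
I = 1.7899 + 1.7698 + 1.7598 = 5.3195
F = (S − I)·e^(rT) = (384.63 − 5.3195) · e^(0.0677·6/12)
= 379.3105 · e^0.033850 = 379.3105 × 1.034429 = £392.37

£392.37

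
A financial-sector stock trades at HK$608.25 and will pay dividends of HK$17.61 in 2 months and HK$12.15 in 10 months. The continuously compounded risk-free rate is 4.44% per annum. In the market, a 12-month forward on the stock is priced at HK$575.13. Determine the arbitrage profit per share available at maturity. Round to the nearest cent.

PV(dividends) I = 17.61·e^(−0.0444·2/12) + 12.15·e^(−0.0444·10/12) = 29.1888
Fair forward F* = (S − I)·e^(rT) = (608.25 − 29.1888)·e^0.044400 = 579.0612 × 1.045400 = 605.3506
Market HK$575.13 < fair 605.3506: forward underpriced → reverse cash-and-carry (short the stock, invest proceeds at r, pay the dividends, go long the forward).
Profit at T = |F_mkt − F*| = |575.13 − 605.3506| = HK$30.22 per share

HK$30.22 per share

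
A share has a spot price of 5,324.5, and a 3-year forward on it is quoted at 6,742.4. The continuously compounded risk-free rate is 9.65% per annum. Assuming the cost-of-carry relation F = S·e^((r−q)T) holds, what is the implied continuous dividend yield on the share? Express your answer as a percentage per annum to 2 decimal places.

From F = S·e^((r−q)T): (r − q) = ln(F/S)/T
ln(6742.4/5324.5) = ln(1.266297) = 0.236097
(r − q) = 0.236097 / (3) = 0.078699
q = r − ln(F/S)/T = 0.0965 − 0.078699 = 0.017801
q = 1.78%

1.78%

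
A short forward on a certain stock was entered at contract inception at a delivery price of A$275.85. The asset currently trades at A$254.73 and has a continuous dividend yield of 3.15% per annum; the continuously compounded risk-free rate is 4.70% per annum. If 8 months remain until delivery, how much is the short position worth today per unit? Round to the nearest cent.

A$17.90

Current fair forward for the remaining 8 months: F = S·e^((r − q)·T), (r − q) = 0.0470 − 0.0315 = 0.0155
F = 254.73 · e^(0.0155 × 8/12) = 254.73 × 1.010387 = 257.3759
Value of long forward = (F − K)·e^(−rT) = (257.3759 − 275.85) · e^(−0.0470·8/12)
= -18.4741 × 0.969152 = -17.90
Short position value = −(long value) = A$17.90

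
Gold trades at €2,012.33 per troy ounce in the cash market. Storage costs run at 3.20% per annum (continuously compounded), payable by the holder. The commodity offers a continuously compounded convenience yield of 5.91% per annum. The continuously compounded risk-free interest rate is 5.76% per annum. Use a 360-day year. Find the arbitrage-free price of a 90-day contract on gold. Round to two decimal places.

Net carry = r + u − y = 0.0576 + 0.0320 − 0.0591 = 0.0305
F = S·e^((r+u−y)T) = 2012.33 · e^(0.0305 × 90/360) = 2012.33 · e^0.00762500
= 2012.33 × 1.00765414 = €2,027.73 per troy ounce

€2,027.73 per troy ounce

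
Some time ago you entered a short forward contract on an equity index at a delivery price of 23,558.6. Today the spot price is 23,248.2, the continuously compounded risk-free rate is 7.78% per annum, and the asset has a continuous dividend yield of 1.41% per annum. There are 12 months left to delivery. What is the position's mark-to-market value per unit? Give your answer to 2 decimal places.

-1127.47

Current fair forward for the remaining 12 months: F = S·e^((r − q)·T), (r − q) = 0.0778 − 0.0141 = 0.0637
F = 23248.2 · e^(0.0637 × 12/12) = 23248.2 × 1.06577262 = 24777.2950
Value of long forward = (F − K)·e^(−rT) = (24777.2950 − 23558.6) · e^(−0.0778·12/12)
= 1218.6950 × 0.92514944 = 1127.47
Short position value = −(long value) = -1127.47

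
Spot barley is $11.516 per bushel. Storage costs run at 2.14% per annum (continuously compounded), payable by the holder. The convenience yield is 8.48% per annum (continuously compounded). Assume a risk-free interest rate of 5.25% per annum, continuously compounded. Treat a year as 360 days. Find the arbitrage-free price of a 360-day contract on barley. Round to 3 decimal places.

$11.391 per bushel

Net carry = r + u − y = 0.0525 + 0.0214 − 0.0848 = -0.0109
F = S·e^((r+u−y)T) = 11.516 · e^(-0.0109 × 360/360) = 11.516 · e^-0.010900
= 11.516 × 0.989159 = $11.391 per bushel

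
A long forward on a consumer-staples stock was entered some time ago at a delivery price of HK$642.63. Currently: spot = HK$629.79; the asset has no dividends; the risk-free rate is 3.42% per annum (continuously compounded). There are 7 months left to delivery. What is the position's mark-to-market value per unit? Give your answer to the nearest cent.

-HK$0.15

Current fair forward for the remaining 7 months: F = S·e^(r·T), r = 0.0342
F = 629.79 · e^(0.0342 × 7/12) = 629.79 × 1.020150 = 642.4803
Value of long forward = (F − K)·e^(−rT) = (642.4803 − 642.63) · e^(−0.0342·7/12)
= -0.1497 × 0.980248 = -0.15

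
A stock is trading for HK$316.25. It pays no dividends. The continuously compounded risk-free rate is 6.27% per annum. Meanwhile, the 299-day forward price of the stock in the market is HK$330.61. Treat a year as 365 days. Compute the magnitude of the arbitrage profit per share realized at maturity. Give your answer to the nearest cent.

Fair forward: F* = S·e^(carry·T), with carry = r = 0.0627
F* = 316.25 · e^(0.0627 × 299/365) = 316.25 · e^0.051362 = 316.25 × 1.052704 = HK$332.9176
Market HK$330.61 < fair HK$332.9176: forward underpriced → reverse cash-and-carry (short spot, go long the forward).
At maturity, profit = |F_mkt − F*| = |330.61 − 332.9176| = HK$2.31 per share

HK$2.31 per share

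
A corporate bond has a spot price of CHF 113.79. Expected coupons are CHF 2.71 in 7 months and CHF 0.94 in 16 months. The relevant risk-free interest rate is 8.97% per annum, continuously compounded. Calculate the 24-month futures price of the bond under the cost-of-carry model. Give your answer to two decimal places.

PV(coupons) I = 2.71·e^(−0.0897·7/12) + 0.94·e^(−0.0897·16/12)
I = 2.5718 + 0.8340 = 3.4058
F = (S − I)·e^(rT) = (113.79 − 3.4058) · e^(0.0897·24/12)
= 110.3842 · e^0.179400 = 110.3842 × 1.196499 = CHF 132.07

CHF 132.07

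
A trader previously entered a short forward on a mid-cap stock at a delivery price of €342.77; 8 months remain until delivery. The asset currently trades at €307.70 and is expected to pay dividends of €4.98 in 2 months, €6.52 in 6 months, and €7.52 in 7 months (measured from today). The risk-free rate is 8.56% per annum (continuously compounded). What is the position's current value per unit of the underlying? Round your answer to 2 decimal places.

€34.37

PV(remaining dividends) I = 4.98·e^(−0.0856·2/12) + 6.52·e^(−0.0856·6/12) + 7.52·e^(−0.0856·7/12) = 18.3100
Current forward F = (S − I)·e^(rT) = (307.70 − 18.3100)·e^(0.0856·8/12) = 289.3900 × 1.058726 = 306.3847
Value (long) = (F − K)·e^(−rT) = (306.3847 − 342.77) × 0.944531 = -34.3670
Short position value = −(long value) = €34.37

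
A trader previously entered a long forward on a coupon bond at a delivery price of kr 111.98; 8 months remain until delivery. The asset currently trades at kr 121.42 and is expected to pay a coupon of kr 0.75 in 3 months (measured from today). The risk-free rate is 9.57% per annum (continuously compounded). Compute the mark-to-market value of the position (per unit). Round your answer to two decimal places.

kr 15.63

PV(remaining coupons) I = 0.75·e^(−0.0957·3/12) = 0.7323
Current forward F = (S − I)·e^(rT) = (121.42 − 0.7323)·e^(0.0957·8/12) = 120.6877 × 1.065879 = 128.6385
Value (long) = (F − K)·e^(−rT) = (128.6385 − 111.98) × 0.938193 = 15.6289
Value = kr 15.63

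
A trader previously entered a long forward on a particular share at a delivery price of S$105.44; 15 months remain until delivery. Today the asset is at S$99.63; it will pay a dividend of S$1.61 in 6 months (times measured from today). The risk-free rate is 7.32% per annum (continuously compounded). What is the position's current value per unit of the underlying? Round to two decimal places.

PV(remaining dividends) I = 1.61·e^(−0.0732·6/12) = 1.5521
Current forward F = (S − I)·e^(rT) = (99.63 − 1.5521)·e^(0.0732·15/12) = 98.0779 × 1.095817 = 107.4754
Value (long) = (F − K)·e^(−rT) = (107.4754 − 105.44) × 0.912561 = 1.8574
Value = S$1.86

S$1.86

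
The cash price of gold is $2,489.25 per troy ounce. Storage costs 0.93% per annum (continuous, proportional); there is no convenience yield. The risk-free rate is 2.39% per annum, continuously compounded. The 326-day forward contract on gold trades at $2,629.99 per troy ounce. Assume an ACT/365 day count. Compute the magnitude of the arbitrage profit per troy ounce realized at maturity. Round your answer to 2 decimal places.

Fair forward: F* = S·e^(carry·T), with carry = (r + u) = 0.0239 + 0.0093 = 0.0332
F* = 2489.25 · e^(0.0332 × 326/365) = 2489.25 · e^0.02965260 = 2489.25 × 1.03009662 = $2564.1680
Market $2629.99 > fair $2564.1680: forward overpriced → cash-and-carry (buy spot, short the forward).
At maturity, profit = |F_mkt − F*| = |2629.99 − 2564.1680| = $65.82 per troy ounce

$65.82 per troy ounce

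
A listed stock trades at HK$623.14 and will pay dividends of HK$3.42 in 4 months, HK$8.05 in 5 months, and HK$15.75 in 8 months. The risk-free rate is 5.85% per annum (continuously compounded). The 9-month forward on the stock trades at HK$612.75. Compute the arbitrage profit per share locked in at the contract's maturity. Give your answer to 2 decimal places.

PV(dividends) I = 3.42·e^(−0.0585·4/12) + 8.05·e^(−0.0585·5/12) + 15.75·e^(−0.0585·8/12) = 26.3577
Fair forward F* = (S − I)·e^(rT) = (623.14 − 26.3577)·e^0.043875 = 596.7823 × 1.044852 = 623.5492
Market HK$612.75 < fair 623.5492: forward underpriced → reverse cash-and-carry (short the stock, invest proceeds at r, pay the dividends, go long the forward).
Profit at T = |F_mkt − F*| = |612.75 − 623.5492| = HK$10.80 per share

HK$10.80 per share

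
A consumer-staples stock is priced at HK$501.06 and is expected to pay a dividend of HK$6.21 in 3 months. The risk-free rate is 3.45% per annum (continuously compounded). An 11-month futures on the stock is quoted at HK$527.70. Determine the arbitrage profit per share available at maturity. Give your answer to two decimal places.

PV(dividends) I = 6.21·e^(−0.0345·3/12) = 6.1567
Fair futures F* = (S − I)·e^(rT) = (501.06 − 6.1567)·e^0.031625 = 494.9033 × 1.032130 = 510.8045
Market HK$527.70 > fair 510.8045: forward overpriced → cash-and-carry (borrow at r, buy the stock and collect the dividends, short the forward).
Profit at T = |F_mkt − F*| = |527.70 − 510.8045| = HK$16.90 per share

HK$16.90 per share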